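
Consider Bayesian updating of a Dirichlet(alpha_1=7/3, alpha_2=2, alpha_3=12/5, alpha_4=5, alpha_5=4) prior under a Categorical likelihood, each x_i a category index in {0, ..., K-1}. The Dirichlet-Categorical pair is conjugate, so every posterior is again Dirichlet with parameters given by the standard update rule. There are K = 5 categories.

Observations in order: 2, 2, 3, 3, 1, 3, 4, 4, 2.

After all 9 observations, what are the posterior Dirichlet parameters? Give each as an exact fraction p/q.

obs 1: x=2 → posterior Dirichlet(7/3, 2, 17/5, 5, 4)
obs 2: x=2 → posterior Dirichlet(7/3, 2, 22/5, 5, 4)
obs 3: x=3 → posterior Dirichlet(7/3, 2, 22/5, 6, 4)
obs 4: x=3 → posterior Dirichlet(7/3, 2, 22/5, 7, 4)
obs 5: x=1 → posterior Dirichlet(7/3, 3, 22/5, 7, 4)
obs 6: x=3 → posterior Dirichlet(7/3, 3, 22/5, 8, 4)
obs 7: x=4 → posterior Dirichlet(7/3, 3, 22/5, 8, 5)
obs 8: x=4 → posterior Dirichlet(7/3, 3, 22/5, 8, 6)
obs 9: x=2 → posterior Dirichlet(7/3, 3, 27/5, 8, 6)

alpha_1=7/3, alpha_2=3, alpha_3=27/5, alpha_4=8, alpha_5=6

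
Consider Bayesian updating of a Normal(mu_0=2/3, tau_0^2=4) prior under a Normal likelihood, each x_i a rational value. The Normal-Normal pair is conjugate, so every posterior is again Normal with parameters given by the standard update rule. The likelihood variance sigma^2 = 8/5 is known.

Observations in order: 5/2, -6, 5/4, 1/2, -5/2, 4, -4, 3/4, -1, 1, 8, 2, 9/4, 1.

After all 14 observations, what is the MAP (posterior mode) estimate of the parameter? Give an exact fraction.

obs 1: x=5/2 → posterior Normal(83/42, 8/7)
obs 2: x=-6 → posterior Normal(-97/72, 2/3)
obs 3: x=5/4 → posterior Normal(-7/12, 8/17)
obs 4: x=1/2 → posterior Normal(-89/264, 4/11)
obs 5: x=-5/2 → posterior Normal(-239/324, 8/27)
obs 6: x=4 → posterior Normal(1/384, 1/4)
obs 7: x=-4 → posterior Normal(-239/444, 8/37)
obs 8: x=3/4 → posterior Normal(-97/252, 4/21)
obs 9: x=-1 → posterior Normal(-127/282, 8/47)
obs 10: x=1 → posterior Normal(-97/312, 2/13)
obs 11: x=8 → posterior Normal(143/342, 8/57)
obs 12: x=2 → posterior Normal(203/372, 4/31)
obs 13: x=9/4 → posterior Normal(541/804, 8/67)
obs 14: x=1 → posterior Normal(601/864, 1/9)

601/864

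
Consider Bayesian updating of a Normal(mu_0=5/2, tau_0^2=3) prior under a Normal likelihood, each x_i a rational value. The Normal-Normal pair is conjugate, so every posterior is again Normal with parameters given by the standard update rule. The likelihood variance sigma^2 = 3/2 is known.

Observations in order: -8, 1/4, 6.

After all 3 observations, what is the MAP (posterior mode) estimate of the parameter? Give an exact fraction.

obs 1: x=-8 → posterior Normal(-9/2, 1)
obs 2: x=1/4 → posterior Normal(-13/5, 3/5)
obs 3: x=6 → posterior Normal(-1/7, 3/7)

-1/7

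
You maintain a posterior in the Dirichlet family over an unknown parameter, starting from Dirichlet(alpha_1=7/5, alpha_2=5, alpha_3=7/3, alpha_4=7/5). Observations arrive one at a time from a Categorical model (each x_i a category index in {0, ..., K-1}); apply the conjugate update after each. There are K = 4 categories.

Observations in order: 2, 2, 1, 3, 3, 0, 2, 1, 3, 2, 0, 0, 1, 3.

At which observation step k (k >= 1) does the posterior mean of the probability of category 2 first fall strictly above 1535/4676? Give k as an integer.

k = 2

obs 1: x=2 → posterior Dirichlet(7/5, 5, 10/3, 7/5)
obs 2: x=2 → posterior Dirichlet(7/5, 5, 13/3, 7/5)
obs 3: x=1 → posterior Dirichlet(7/5, 6, 13/3, 7/5)
obs 4: x=3 → posterior Dirichlet(7/5, 6, 13/3, 12/5)
obs 5: x=3 → posterior Dirichlet(7/5, 6, 13/3, 17/5)
obs 6: x=0 → posterior Dirichlet(12/5, 6, 13/3, 17/5)
obs 7: x=2 → posterior Dirichlet(12/5, 6, 16/3, 17/5)
obs 8: x=1 → posterior Dirichlet(12/5, 7, 16/3, 17/5)
obs 9: x=3 → posterior Dirichlet(12/5, 7, 16/3, 22/5)
obs 10: x=2 → posterior Dirichlet(12/5, 7, 19/3, 22/5)
obs 11: x=0 → posterior Dirichlet(17/5, 7, 19/3, 22/5)
obs 12: x=0 → posterior Dirichlet(22/5, 7, 19/3, 22/5)
obs 13: x=1 → posterior Dirichlet(22/5, 8, 19/3, 22/5)
obs 14: x=3 → posterior Dirichlet(22/5, 8, 19/3, 27/5)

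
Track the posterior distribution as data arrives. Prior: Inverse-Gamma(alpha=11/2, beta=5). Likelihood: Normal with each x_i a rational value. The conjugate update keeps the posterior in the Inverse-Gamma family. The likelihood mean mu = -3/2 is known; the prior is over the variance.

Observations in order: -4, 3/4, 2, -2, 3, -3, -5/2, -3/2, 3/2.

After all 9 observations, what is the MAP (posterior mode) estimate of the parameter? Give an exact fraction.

1061/352

obs 1: x=-4 → posterior Inverse-Gamma(6, 65/8)
obs 2: x=3/4 → posterior Inverse-Gamma(13/2, 341/32)
obs 3: x=2 → posterior Inverse-Gamma(7, 537/32)
obs 4: x=-2 → posterior Inverse-Gamma(15/2, 541/32)
obs 5: x=3 → posterior Inverse-Gamma(8, 865/32)
obs 6: x=-3 → posterior Inverse-Gamma(17/2, 901/32)
obs 7: x=-5/2 → posterior Inverse-Gamma(9, 917/32)
obs 8: x=-3/2 → posterior Inverse-Gamma(19/2, 917/32)
obs 9: x=3/2 → posterior Inverse-Gamma(10, 1061/32)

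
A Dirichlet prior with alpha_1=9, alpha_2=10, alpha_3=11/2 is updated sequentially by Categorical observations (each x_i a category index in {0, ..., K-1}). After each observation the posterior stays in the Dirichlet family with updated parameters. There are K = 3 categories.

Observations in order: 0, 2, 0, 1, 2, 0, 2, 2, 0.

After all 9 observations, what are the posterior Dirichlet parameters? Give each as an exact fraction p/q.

alpha_1=13, alpha_2=11, alpha_3=19/2

obs 1: x=0 → posterior Dirichlet(10, 10, 11/2)
obs 2: x=2 → posterior Dirichlet(10, 10, 13/2)
obs 3: x=0 → posterior Dirichlet(11, 10, 13/2)
obs 4: x=1 → posterior Dirichlet(11, 11, 13/2)
obs 5: x=2 → posterior Dirichlet(11, 11, 15/2)
obs 6: x=0 → posterior Dirichlet(12, 11, 15/2)
obs 7: x=2 → posterior Dirichlet(12, 11, 17/2)
obs 8: x=2 → posterior Dirichlet(12, 11, 19/2)
obs 9: x=0 → posterior Dirichlet(13, 11, 19/2)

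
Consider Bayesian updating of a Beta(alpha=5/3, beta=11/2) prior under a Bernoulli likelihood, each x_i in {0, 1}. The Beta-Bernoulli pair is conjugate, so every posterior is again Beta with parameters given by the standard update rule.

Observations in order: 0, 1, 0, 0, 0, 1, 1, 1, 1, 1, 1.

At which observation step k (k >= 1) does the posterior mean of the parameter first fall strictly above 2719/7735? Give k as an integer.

k = 8

obs 1: x=0 → posterior Beta(5/3, 13/2)
obs 2: x=1 → posterior Beta(8/3, 13/2)
obs 3: x=0 → posterior Beta(8/3, 15/2)
obs 4: x=0 → posterior Beta(8/3, 17/2)
obs 5: x=0 → posterior Beta(8/3, 19/2)
obs 6: x=1 → posterior Beta(11/3, 19/2)
obs 7: x=1 → posterior Beta(14/3, 19/2)
obs 8: x=1 → posterior Beta(17/3, 19/2)
obs 9: x=1 → posterior Beta(20/3, 19/2)
obs 10: x=1 → posterior Beta(23/3, 19/2)
obs 11: x=1 → posterior Beta(26/3, 19/2)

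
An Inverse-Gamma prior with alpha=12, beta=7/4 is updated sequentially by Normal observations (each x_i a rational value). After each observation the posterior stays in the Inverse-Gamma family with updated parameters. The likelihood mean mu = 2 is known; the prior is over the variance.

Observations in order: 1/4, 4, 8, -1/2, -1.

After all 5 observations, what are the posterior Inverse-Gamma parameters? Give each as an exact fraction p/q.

obs 1: x=1/4 → posterior Inverse-Gamma(25/2, 105/32)
obs 2: x=4 → posterior Inverse-Gamma(13, 169/32)
obs 3: x=8 → posterior Inverse-Gamma(27/2, 745/32)
obs 4: x=-1/2 → posterior Inverse-Gamma(14, 845/32)
obs 5: x=-1 → posterior Inverse-Gamma(29/2, 989/32)

alpha=29/2, beta=989/32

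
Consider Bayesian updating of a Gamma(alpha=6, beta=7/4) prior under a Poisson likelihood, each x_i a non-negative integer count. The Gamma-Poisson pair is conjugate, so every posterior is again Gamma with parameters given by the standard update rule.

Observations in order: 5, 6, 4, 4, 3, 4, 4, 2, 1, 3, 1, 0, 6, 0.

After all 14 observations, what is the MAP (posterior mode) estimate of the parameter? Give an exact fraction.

obs 1: x=5 → posterior Gamma(11, 11/4)
obs 2: x=6 → posterior Gamma(17, 15/4)
obs 3: x=4 → posterior Gamma(21, 19/4)
obs 4: x=4 → posterior Gamma(25, 23/4)
obs 5: x=3 → posterior Gamma(28, 27/4)
obs 6: x=4 → posterior Gamma(32, 31/4)
obs 7: x=4 → posterior Gamma(36, 35/4)
obs 8: x=2 → posterior Gamma(38, 39/4)
obs 9: x=1 → posterior Gamma(39, 43/4)
obs 10: x=3 → posterior Gamma(42, 47/4)
obs 11: x=1 → posterior Gamma(43, 51/4)
obs 12: x=0 → posterior Gamma(43, 55/4)
obs 13: x=6 → posterior Gamma(49, 59/4)
obs 14: x=0 → posterior Gamma(49, 63/4)

64/21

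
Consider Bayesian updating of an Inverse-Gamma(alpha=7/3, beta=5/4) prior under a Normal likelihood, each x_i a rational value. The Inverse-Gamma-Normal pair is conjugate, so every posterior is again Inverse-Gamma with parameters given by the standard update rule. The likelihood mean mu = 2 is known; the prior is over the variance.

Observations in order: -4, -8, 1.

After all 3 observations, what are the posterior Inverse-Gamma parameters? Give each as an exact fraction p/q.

obs 1: x=-4 → posterior Inverse-Gamma(17/6, 77/4)
obs 2: x=-8 → posterior Inverse-Gamma(10/3, 277/4)
obs 3: x=1 → posterior Inverse-Gamma(23/6, 279/4)

alpha=23/6, beta=279/4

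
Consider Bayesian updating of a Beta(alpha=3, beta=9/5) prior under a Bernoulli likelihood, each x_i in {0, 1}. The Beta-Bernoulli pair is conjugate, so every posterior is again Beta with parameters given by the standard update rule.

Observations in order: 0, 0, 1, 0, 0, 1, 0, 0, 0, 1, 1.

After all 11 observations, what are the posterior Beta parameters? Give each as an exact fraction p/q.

obs 1: x=0 → posterior Beta(3, 14/5)
obs 2: x=0 → posterior Beta(3, 19/5)
obs 3: x=1 → posterior Beta(4, 19/5)
obs 4: x=0 → posterior Beta(4, 24/5)
obs 5: x=0 → posterior Beta(4, 29/5)
obs 6: x=1 → posterior Beta(5, 29/5)
obs 7: x=0 → posterior Beta(5, 34/5)
obs 8: x=0 → posterior Beta(5, 39/5)
obs 9: x=0 → posterior Beta(5, 44/5)
obs 10: x=1 → posterior Beta(6, 44/5)
obs 11: x=1 → posterior Beta(7, 44/5)

alpha=7, beta=44/5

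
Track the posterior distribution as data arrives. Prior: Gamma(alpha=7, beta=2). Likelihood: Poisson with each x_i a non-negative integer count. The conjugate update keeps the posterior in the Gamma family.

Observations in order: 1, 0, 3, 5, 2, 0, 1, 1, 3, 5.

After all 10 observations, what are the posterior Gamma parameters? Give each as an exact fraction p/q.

alpha=28, beta=12

obs 1: x=1 → posterior Gamma(8, 3)
obs 2: x=0 → posterior Gamma(8, 4)
obs 3: x=3 → posterior Gamma(11, 5)
obs 4: x=5 → posterior Gamma(16, 6)
obs 5: x=2 → posterior Gamma(18, 7)
obs 6: x=0 → posterior Gamma(18, 8)
obs 7: x=1 → posterior Gamma(19, 9)
obs 8: x=1 → posterior Gamma(20, 10)
obs 9: x=3 → posterior Gamma(23, 11)
obs 10: x=5 → posterior Gamma(28, 12)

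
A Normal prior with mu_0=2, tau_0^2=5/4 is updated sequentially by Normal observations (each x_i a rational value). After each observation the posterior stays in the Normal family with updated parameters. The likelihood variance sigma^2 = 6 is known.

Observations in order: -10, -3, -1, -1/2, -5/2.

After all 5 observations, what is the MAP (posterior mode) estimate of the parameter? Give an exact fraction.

-37/49

obs 1: x=-10 → posterior Normal(-2/29, 30/29)
obs 2: x=-3 → posterior Normal(-1/2, 15/17)
obs 3: x=-1 → posterior Normal(-22/39, 10/13)
obs 4: x=-1/2 → posterior Normal(-49/88, 15/22)
obs 5: x=-5/2 → posterior Normal(-37/49, 30/49)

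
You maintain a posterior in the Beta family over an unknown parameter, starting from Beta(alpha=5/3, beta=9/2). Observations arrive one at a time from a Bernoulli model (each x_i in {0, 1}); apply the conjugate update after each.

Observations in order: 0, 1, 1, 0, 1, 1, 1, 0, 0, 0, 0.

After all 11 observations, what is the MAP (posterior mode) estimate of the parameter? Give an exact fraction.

obs 1: x=0 → posterior Beta(5/3, 11/2)
obs 2: x=1 → posterior Beta(8/3, 11/2)
obs 3: x=1 → posterior Beta(11/3, 11/2)
obs 4: x=0 → posterior Beta(11/3, 13/2)
obs 5: x=1 → posterior Beta(14/3, 13/2)
obs 6: x=1 → posterior Beta(17/3, 13/2)
obs 7: x=1 → posterior Beta(20/3, 13/2)
obs 8: x=0 → posterior Beta(20/3, 15/2)
obs 9: x=0 → posterior Beta(20/3, 17/2)
obs 10: x=0 → posterior Beta(20/3, 19/2)
obs 11: x=0 → posterior Beta(20/3, 21/2)

34/91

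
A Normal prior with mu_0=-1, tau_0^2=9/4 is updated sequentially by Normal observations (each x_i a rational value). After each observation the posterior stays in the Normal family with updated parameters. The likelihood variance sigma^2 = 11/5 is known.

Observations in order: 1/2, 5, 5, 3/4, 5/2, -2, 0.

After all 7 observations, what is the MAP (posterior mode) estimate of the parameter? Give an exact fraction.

1939/1436

obs 1: x=1/2 → posterior Normal(-43/178, 99/89)
obs 2: x=5 → posterior Normal(407/268, 99/134)
obs 3: x=5 → posterior Normal(857/358, 99/179)
obs 4: x=3/4 → posterior Normal(1849/896, 99/224)
obs 5: x=5/2 → posterior Normal(2299/1076, 99/269)
obs 6: x=-2 → posterior Normal(1939/1256, 99/314)
obs 7: x=0 → posterior Normal(1939/1436, 99/359)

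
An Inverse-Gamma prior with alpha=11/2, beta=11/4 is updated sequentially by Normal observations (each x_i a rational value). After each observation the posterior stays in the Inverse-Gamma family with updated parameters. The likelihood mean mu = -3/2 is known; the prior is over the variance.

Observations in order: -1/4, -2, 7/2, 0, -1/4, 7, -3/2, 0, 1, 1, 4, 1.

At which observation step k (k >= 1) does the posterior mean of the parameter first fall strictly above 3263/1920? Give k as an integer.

k = 3

obs 1: x=-1/4 → posterior Inverse-Gamma(6, 113/32)
obs 2: x=-2 → posterior Inverse-Gamma(13/2, 117/32)
obs 3: x=7/2 → posterior Inverse-Gamma(7, 517/32)
obs 4: x=0 → posterior Inverse-Gamma(15/2, 553/32)
obs 5: x=-1/4 → posterior Inverse-Gamma(8, 289/16)
obs 6: x=7 → posterior Inverse-Gamma(17/2, 867/16)
obs 7: x=-3/2 → posterior Inverse-Gamma(9, 867/16)
obs 8: x=0 → posterior Inverse-Gamma(19/2, 885/16)
obs 9: x=1 → posterior Inverse-Gamma(10, 935/16)
obs 10: x=1 → posterior Inverse-Gamma(21/2, 985/16)
obs 11: x=4 → posterior Inverse-Gamma(11, 1227/16)
obs 12: x=1 → posterior Inverse-Gamma(23/2, 1277/16)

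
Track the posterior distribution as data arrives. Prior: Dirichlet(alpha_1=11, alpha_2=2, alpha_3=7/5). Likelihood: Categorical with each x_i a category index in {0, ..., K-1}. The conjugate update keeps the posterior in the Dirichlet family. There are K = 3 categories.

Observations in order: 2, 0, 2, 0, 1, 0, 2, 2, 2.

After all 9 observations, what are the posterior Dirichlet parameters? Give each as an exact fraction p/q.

obs 1: x=2 → posterior Dirichlet(11, 2, 12/5)
obs 2: x=0 → posterior Dirichlet(12, 2, 12/5)
obs 3: x=2 → posterior Dirichlet(12, 2, 17/5)
obs 4: x=0 → posterior Dirichlet(13, 2, 17/5)
obs 5: x=1 → posterior Dirichlet(13, 3, 17/5)
obs 6: x=0 → posterior Dirichlet(14, 3, 17/5)
obs 7: x=2 → posterior Dirichlet(14, 3, 22/5)
obs 8: x=2 → posterior Dirichlet(14, 3, 27/5)
obs 9: x=2 → posterior Dirichlet(14, 3, 32/5)

alpha_1=14, alpha_2=3, alpha_3=32/5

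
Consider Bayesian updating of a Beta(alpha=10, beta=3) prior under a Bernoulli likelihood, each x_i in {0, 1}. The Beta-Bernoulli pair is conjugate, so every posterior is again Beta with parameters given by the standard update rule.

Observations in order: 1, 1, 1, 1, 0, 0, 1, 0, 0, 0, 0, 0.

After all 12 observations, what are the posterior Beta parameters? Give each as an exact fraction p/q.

obs 1: x=1 → posterior Beta(11, 3)
obs 2: x=1 → posterior Beta(12, 3)
obs 3: x=1 → posterior Beta(13, 3)
obs 4: x=1 → posterior Beta(14, 3)
obs 5: x=0 → posterior Beta(14, 4)
obs 6: x=0 → posterior Beta(14, 5)
obs 7: x=1 → posterior Beta(15, 5)
obs 8: x=0 → posterior Beta(15, 6)
obs 9: x=0 → posterior Beta(15, 7)
obs 10: x=0 → posterior Beta(15, 8)
obs 11: x=0 → posterior Beta(15, 9)
obs 12: x=0 → posterior Beta(15, 10)

alpha=15, beta=10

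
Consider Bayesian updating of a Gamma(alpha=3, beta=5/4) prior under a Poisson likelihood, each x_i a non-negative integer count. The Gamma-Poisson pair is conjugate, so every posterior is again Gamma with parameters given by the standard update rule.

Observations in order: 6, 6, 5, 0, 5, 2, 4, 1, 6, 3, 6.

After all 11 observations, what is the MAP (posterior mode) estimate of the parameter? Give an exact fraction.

obs 1: x=6 → posterior Gamma(9, 9/4)
obs 2: x=6 → posterior Gamma(15, 13/4)
obs 3: x=5 → posterior Gamma(20, 17/4)
obs 4: x=0 → posterior Gamma(20, 21/4)
obs 5: x=5 → posterior Gamma(25, 25/4)
obs 6: x=2 → posterior Gamma(27, 29/4)
obs 7: x=4 → posterior Gamma(31, 33/4)
obs 8: x=1 → posterior Gamma(32, 37/4)
obs 9: x=6 → posterior Gamma(38, 41/4)
obs 10: x=3 → posterior Gamma(41, 45/4)
obs 11: x=6 → posterior Gamma(47, 49/4)

184/49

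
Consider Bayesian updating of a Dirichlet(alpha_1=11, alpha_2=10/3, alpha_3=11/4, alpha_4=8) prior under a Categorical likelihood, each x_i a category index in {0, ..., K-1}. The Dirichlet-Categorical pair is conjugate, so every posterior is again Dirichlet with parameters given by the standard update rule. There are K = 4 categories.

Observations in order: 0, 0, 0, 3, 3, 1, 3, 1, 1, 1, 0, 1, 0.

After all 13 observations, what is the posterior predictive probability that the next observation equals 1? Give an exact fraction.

100/457

obs 1: x=0 → posterior Dirichlet(12, 10/3, 11/4, 8)
obs 2: x=0 → posterior Dirichlet(13, 10/3, 11/4, 8)
obs 3: x=0 → posterior Dirichlet(14, 10/3, 11/4, 8)
obs 4: x=3 → posterior Dirichlet(14, 10/3, 11/4, 9)
obs 5: x=3 → posterior Dirichlet(14, 10/3, 11/4, 10)
obs 6: x=1 → posterior Dirichlet(14, 13/3, 11/4, 10)
obs 7: x=3 → posterior Dirichlet(14, 13/3, 11/4, 11)
obs 8: x=1 → posterior Dirichlet(14, 16/3, 11/4, 11)
obs 9: x=1 → posterior Dirichlet(14, 19/3, 11/4, 11)
obs 10: x=1 → posterior Dirichlet(14, 22/3, 11/4, 11)
obs 11: x=0 → posterior Dirichlet(15, 22/3, 11/4, 11)
obs 12: x=1 → posterior Dirichlet(15, 25/3, 11/4, 11)
obs 13: x=0 → posterior Dirichlet(16, 25/3, 11/4, 11)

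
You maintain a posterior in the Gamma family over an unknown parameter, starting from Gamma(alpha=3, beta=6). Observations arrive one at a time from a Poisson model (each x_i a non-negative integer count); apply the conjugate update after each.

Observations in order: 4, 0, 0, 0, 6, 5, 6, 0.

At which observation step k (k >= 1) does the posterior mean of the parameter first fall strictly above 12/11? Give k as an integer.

k = 5

obs 1: x=4 → posterior Gamma(7, 7)
obs 2: x=0 → posterior Gamma(7, 8)
obs 3: x=0 → posterior Gamma(7, 9)
obs 4: x=0 → posterior Gamma(7, 10)
obs 5: x=6 → posterior Gamma(13, 11)
obs 6: x=5 → posterior Gamma(18, 12)
obs 7: x=6 → posterior Gamma(24, 13)
obs 8: x=0 → posterior Gamma(24, 14)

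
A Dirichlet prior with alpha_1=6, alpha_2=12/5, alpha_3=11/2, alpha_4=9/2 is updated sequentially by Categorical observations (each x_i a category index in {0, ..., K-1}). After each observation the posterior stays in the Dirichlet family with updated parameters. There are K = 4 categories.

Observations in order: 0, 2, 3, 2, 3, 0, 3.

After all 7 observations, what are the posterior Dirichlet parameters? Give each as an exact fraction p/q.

obs 1: x=0 → posterior Dirichlet(7, 12/5, 11/2, 9/2)
obs 2: x=2 → posterior Dirichlet(7, 12/5, 13/2, 9/2)
obs 3: x=3 → posterior Dirichlet(7, 12/5, 13/2, 11/2)
obs 4: x=2 → posterior Dirichlet(7, 12/5, 15/2, 11/2)
obs 5: x=3 → posterior Dirichlet(7, 12/5, 15/2, 13/2)
obs 6: x=0 → posterior Dirichlet(8, 12/5, 15/2, 13/2)
obs 7: x=3 → posterior Dirichlet(8, 12/5, 15/2, 15/2)

alpha_1=8, alpha_2=12/5, alpha_3=15/2, alpha_4=15/2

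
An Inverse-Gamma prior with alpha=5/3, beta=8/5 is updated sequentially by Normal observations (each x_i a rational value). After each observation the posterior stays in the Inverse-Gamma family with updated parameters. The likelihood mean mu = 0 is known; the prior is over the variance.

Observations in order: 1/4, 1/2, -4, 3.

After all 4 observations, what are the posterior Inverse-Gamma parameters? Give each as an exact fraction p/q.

alpha=11/3, beta=2281/160

obs 1: x=1/4 → posterior Inverse-Gamma(13/6, 261/160)
obs 2: x=1/2 → posterior Inverse-Gamma(8/3, 281/160)
obs 3: x=-4 → posterior Inverse-Gamma(19/6, 1561/160)
obs 4: x=3 → posterior Inverse-Gamma(11/3, 2281/160)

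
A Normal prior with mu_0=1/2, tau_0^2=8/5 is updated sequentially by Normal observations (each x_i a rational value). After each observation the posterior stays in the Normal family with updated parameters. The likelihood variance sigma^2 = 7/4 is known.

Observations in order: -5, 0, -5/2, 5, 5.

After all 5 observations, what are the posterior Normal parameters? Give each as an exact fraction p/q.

obs 1: x=-5 → posterior Normal(-285/134, 56/67)
obs 2: x=0 → posterior Normal(-95/66, 56/99)
obs 3: x=-5/2 → posterior Normal(-445/262, 56/131)
obs 4: x=5 → posterior Normal(-125/326, 56/163)
obs 5: x=5 → posterior Normal(1/2, 56/195)

mu_0=1/2, tau_0^2=56/195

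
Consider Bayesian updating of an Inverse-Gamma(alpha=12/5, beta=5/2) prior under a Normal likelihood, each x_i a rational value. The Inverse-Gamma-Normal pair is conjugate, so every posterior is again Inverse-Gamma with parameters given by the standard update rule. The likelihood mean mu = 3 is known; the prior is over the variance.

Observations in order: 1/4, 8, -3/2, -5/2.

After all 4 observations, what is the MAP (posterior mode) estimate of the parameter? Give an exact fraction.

7045/864

obs 1: x=1/4 → posterior Inverse-Gamma(29/10, 201/32)
obs 2: x=8 → posterior Inverse-Gamma(17/5, 601/32)
obs 3: x=-3/2 → posterior Inverse-Gamma(39/10, 925/32)
obs 4: x=-5/2 → posterior Inverse-Gamma(22/5, 1409/32)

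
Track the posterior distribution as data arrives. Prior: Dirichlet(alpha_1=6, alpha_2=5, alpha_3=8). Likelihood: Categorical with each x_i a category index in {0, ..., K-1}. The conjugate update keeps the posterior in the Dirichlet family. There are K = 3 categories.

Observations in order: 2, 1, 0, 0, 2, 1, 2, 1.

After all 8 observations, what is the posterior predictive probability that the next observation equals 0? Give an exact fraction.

8/27

obs 1: x=2 → posterior Dirichlet(6, 5, 9)
obs 2: x=1 → posterior Dirichlet(6, 6, 9)
obs 3: x=0 → posterior Dirichlet(7, 6, 9)
obs 4: x=0 → posterior Dirichlet(8, 6, 9)
obs 5: x=2 → posterior Dirichlet(8, 6, 10)
obs 6: x=1 → posterior Dirichlet(8, 7, 10)
obs 7: x=2 → posterior Dirichlet(8, 7, 11)
obs 8: x=1 → posterior Dirichlet(8, 8, 11)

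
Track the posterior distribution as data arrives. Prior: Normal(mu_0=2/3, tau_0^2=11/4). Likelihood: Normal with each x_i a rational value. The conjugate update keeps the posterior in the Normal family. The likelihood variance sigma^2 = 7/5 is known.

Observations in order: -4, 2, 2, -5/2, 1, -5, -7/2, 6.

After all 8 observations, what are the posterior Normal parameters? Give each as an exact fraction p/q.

obs 1: x=-4 → posterior Normal(-604/249, 77/83)
obs 2: x=2 → posterior Normal(-137/207, 77/138)
obs 3: x=2 → posterior Normal(56/579, 77/193)
obs 4: x=-5/2 → posterior Normal(-23/48, 77/248)
obs 5: x=1 → posterior Normal(-383/1818, 77/303)
obs 6: x=-5 → posterior Normal(-2033/2148, 77/358)
obs 7: x=-7/2 → posterior Normal(-1594/1239, 11/59)
obs 8: x=6 → posterior Normal(-151/351, 77/468)

mu_0=-151/351, tau_0^2=77/468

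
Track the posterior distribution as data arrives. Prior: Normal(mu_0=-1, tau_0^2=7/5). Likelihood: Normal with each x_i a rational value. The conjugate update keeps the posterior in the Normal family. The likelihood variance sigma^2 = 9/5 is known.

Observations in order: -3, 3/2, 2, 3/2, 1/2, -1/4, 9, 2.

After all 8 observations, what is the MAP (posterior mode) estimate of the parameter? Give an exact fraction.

obs 1: x=-3 → posterior Normal(-15/8, 63/80)
obs 2: x=3/2 → posterior Normal(-39/46, 63/115)
obs 3: x=2 → posterior Normal(-11/60, 21/50)
obs 4: x=3/2 → posterior Normal(5/37, 63/185)
obs 5: x=1/2 → posterior Normal(17/88, 63/220)
obs 6: x=-1/4 → posterior Normal(9/68, 21/85)
obs 7: x=9 → posterior Normal(279/232, 63/290)
obs 8: x=2 → posterior Normal(67/52, 63/325)

67/52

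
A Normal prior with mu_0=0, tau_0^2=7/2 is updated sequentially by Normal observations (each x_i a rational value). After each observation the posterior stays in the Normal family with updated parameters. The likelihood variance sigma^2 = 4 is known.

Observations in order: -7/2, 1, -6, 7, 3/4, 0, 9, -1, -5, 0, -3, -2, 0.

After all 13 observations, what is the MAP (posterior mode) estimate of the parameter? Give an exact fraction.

obs 1: x=-7/2 → posterior Normal(-49/30, 28/15)
obs 2: x=1 → posterior Normal(-35/44, 14/11)
obs 3: x=-6 → posterior Normal(-119/58, 28/29)
obs 4: x=7 → posterior Normal(-7/24, 7/9)
obs 5: x=3/4 → posterior Normal(-21/172, 28/43)
obs 6: x=0 → posterior Normal(-21/200, 14/25)
obs 7: x=9 → posterior Normal(77/76, 28/57)
obs 8: x=-1 → posterior Normal(203/256, 7/16)
obs 9: x=-5 → posterior Normal(63/284, 28/71)
obs 10: x=0 → posterior Normal(21/104, 14/39)
obs 11: x=-3 → posterior Normal(-21/340, 28/85)
obs 12: x=-2 → posterior Normal(-77/368, 7/23)
obs 13: x=0 → posterior Normal(-7/36, 28/99)

-7/36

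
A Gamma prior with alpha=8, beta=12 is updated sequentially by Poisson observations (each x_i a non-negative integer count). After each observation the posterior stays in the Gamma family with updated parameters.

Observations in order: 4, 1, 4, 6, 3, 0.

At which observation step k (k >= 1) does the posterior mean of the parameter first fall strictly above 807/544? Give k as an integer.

obs 1: x=4 → posterior Gamma(12, 13)
obs 2: x=1 → posterior Gamma(13, 14)
obs 3: x=4 → posterior Gamma(17, 15)
obs 4: x=6 → posterior Gamma(23, 16)
obs 5: x=3 → posterior Gamma(26, 17)
obs 6: x=0 → posterior Gamma(26, 18)

k = 5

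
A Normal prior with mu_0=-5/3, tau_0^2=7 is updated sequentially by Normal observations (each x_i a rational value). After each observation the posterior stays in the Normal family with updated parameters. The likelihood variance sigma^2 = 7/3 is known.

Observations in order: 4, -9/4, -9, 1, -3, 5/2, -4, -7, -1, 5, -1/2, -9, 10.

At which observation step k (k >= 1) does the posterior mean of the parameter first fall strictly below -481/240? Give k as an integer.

k = 3

obs 1: x=4 → posterior Normal(31/12, 7/4)
obs 2: x=-9/4 → posterior Normal(43/84, 1)
obs 3: x=-9 → posterior Normal(-281/120, 7/10)
obs 4: x=1 → posterior Normal(-245/156, 7/13)
obs 5: x=-3 → posterior Normal(-353/192, 7/16)
obs 6: x=5/2 → posterior Normal(-263/228, 7/19)
obs 7: x=-4 → posterior Normal(-37/24, 7/22)
obs 8: x=-7 → posterior Normal(-659/300, 7/25)
obs 9: x=-1 → posterior Normal(-695/336, 1/4)
obs 10: x=5 → posterior Normal(-515/372, 7/31)
obs 11: x=-1/2 → posterior Normal(-533/408, 7/34)
obs 12: x=-9 → posterior Normal(-857/444, 7/37)
obs 13: x=10 → posterior Normal(-497/480, 7/40)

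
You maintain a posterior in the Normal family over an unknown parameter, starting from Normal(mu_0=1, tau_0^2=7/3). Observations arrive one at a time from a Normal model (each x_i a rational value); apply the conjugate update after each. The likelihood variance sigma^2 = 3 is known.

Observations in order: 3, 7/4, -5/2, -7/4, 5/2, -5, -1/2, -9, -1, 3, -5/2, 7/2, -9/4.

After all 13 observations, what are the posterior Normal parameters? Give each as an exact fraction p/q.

mu_0=-53/80, tau_0^2=21/100

obs 1: x=3 → posterior Normal(15/8, 21/16)
obs 2: x=7/4 → posterior Normal(169/92, 21/23)
obs 3: x=-5/2 → posterior Normal(33/40, 7/10)
obs 4: x=-7/4 → posterior Normal(25/74, 21/37)
obs 5: x=5/2 → posterior Normal(15/22, 21/44)
obs 6: x=-5 → posterior Normal(-5/51, 7/17)
obs 7: x=-1/2 → posterior Normal(-17/116, 21/58)
obs 8: x=-9 → posterior Normal(-11/10, 21/65)
obs 9: x=-1 → posterior Normal(-157/144, 7/24)
obs 10: x=3 → posterior Normal(-115/158, 21/79)
obs 11: x=-5/2 → posterior Normal(-75/86, 21/86)
obs 12: x=7/2 → posterior Normal(-101/186, 7/31)
obs 13: x=-9/4 → posterior Normal(-53/80, 21/100)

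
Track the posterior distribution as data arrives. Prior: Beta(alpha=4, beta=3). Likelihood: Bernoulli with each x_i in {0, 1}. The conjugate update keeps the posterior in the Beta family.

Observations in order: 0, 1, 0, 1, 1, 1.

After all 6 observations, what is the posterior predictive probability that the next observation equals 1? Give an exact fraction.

8/13

obs 1: x=0 → posterior Beta(4, 4)
obs 2: x=1 → posterior Beta(5, 4)
obs 3: x=0 → posterior Beta(5, 5)
obs 4: x=1 → posterior Beta(6, 5)
obs 5: x=1 → posterior Beta(7, 5)
obs 6: x=1 → posterior Beta(8, 5)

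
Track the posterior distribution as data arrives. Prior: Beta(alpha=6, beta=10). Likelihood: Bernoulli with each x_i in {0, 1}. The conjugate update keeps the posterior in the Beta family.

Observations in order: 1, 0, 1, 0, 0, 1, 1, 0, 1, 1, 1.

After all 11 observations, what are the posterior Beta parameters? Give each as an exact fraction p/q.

alpha=13, beta=14

obs 1: x=1 → posterior Beta(7, 10)
obs 2: x=0 → posterior Beta(7, 11)
obs 3: x=1 → posterior Beta(8, 11)
obs 4: x=0 → posterior Beta(8, 12)
obs 5: x=0 → posterior Beta(8, 13)
obs 6: x=1 → posterior Beta(9, 13)
obs 7: x=1 → posterior Beta(10, 13)
obs 8: x=0 → posterior Beta(10, 14)
obs 9: x=1 → posterior Beta(11, 14)
obs 10: x=1 → posterior Beta(12, 14)
obs 11: x=1 → posterior Beta(13, 14)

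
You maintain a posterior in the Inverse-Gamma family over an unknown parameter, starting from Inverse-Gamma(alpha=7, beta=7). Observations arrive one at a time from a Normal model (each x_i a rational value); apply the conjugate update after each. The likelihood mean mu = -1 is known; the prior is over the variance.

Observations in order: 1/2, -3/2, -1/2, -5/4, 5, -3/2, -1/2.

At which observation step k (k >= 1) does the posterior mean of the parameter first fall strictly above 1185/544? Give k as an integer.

k = 5

obs 1: x=1/2 → posterior Inverse-Gamma(15/2, 65/8)
obs 2: x=-3/2 → posterior Inverse-Gamma(8, 33/4)
obs 3: x=-1/2 → posterior Inverse-Gamma(17/2, 67/8)
obs 4: x=-5/4 → posterior Inverse-Gamma(9, 269/32)
obs 5: x=5 → posterior Inverse-Gamma(19/2, 845/32)
obs 6: x=-3/2 → posterior Inverse-Gamma(10, 849/32)
obs 7: x=-1/2 → posterior Inverse-Gamma(21/2, 853/32)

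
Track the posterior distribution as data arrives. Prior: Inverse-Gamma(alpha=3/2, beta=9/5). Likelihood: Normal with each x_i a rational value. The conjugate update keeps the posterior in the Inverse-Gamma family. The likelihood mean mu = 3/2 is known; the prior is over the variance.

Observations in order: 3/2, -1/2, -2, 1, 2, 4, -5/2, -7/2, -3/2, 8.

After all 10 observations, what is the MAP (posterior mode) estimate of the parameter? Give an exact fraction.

obs 1: x=3/2 → posterior Inverse-Gamma(2, 9/5)
obs 2: x=-1/2 → posterior Inverse-Gamma(5/2, 19/5)
obs 3: x=-2 → posterior Inverse-Gamma(3, 397/40)
obs 4: x=1 → posterior Inverse-Gamma(7/2, 201/20)
obs 5: x=2 → posterior Inverse-Gamma(4, 407/40)
obs 6: x=4 → posterior Inverse-Gamma(9/2, 133/10)
obs 7: x=-5/2 → posterior Inverse-Gamma(5, 213/10)
obs 8: x=-7/2 → posterior Inverse-Gamma(11/2, 169/5)
obs 9: x=-3/2 → posterior Inverse-Gamma(6, 383/10)
obs 10: x=8 → posterior Inverse-Gamma(13/2, 2377/40)

2377/300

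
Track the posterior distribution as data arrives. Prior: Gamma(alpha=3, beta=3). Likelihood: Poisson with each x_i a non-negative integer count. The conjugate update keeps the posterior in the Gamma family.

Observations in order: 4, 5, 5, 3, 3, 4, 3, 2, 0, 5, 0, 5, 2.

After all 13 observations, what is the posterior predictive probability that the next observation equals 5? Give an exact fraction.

obs 1: x=4 → posterior Gamma(7, 4)
obs 2: x=5 → posterior Gamma(12, 5)
obs 3: x=5 → posterior Gamma(17, 6)
obs 4: x=3 → posterior Gamma(20, 7)
obs 5: x=3 → posterior Gamma(23, 8)
obs 6: x=4 → posterior Gamma(27, 9)
obs 7: x=3 → posterior Gamma(30, 10)
obs 8: x=2 → posterior Gamma(32, 11)
obs 9: x=0 → posterior Gamma(32, 12)
obs 10: x=5 → posterior Gamma(37, 13)
obs 11: x=0 → posterior Gamma(37, 14)
obs 12: x=5 → posterior Gamma(42, 15)
obs 13: x=2 → posterior Gamma(44, 16)

164006140287926559732651940498598938521693842116966921273344/1958831807773342257691221904789587637189069813834520650586897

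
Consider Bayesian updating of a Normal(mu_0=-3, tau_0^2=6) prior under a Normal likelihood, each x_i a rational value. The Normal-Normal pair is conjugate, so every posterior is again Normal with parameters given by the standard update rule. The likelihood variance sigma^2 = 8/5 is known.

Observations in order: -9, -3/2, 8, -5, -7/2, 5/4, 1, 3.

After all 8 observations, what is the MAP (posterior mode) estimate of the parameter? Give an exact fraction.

-393/496

obs 1: x=-9 → posterior Normal(-147/19, 24/19)
obs 2: x=-3/2 → posterior Normal(-339/68, 12/17)
obs 3: x=8 → posterior Normal(-99/98, 24/49)
obs 4: x=-5 → posterior Normal(-249/128, 3/8)
obs 5: x=-7/2 → posterior Normal(-177/79, 24/79)
obs 6: x=5/4 → posterior Normal(-633/376, 12/47)
obs 7: x=1 → posterior Normal(-573/436, 24/109)
obs 8: x=3 → posterior Normal(-393/496, 6/31)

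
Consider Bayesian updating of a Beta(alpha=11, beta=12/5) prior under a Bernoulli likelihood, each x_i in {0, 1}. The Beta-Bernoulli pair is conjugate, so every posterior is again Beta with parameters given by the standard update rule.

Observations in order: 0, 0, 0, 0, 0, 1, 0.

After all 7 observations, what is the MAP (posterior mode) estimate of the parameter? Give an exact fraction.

55/92

obs 1: x=0 → posterior Beta(11, 17/5)
obs 2: x=0 → posterior Beta(11, 22/5)
obs 3: x=0 → posterior Beta(11, 27/5)
obs 4: x=0 → posterior Beta(11, 32/5)
obs 5: x=0 → posterior Beta(11, 37/5)
obs 6: x=1 → posterior Beta(12, 37/5)
obs 7: x=0 → posterior Beta(12, 42/5)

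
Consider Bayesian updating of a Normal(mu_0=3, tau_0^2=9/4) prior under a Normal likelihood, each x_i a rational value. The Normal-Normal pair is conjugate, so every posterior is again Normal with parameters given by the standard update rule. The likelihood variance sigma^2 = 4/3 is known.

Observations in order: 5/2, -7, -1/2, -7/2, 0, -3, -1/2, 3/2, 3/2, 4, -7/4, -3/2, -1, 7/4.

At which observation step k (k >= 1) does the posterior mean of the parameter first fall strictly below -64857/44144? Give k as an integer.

obs 1: x=5/2 → posterior Normal(231/86, 36/43)
obs 2: x=-7 → posterior Normal(-21/20, 18/35)
obs 3: x=-1/2 → posterior Normal(-87/97, 36/97)
obs 4: x=-7/2 → posterior Normal(-363/248, 9/31)
obs 5: x=0 → posterior Normal(-363/302, 36/151)
obs 6: x=-3 → posterior Normal(-525/356, 18/89)
obs 7: x=-1/2 → posterior Normal(-276/205, 36/205)
obs 8: x=3/2 → posterior Normal(-471/464, 9/58)
obs 9: x=3/2 → posterior Normal(-195/259, 36/259)
obs 10: x=4 → posterior Normal(-87/286, 18/143)
obs 11: x=-7/4 → posterior Normal(-537/1252, 36/313)
obs 12: x=-3/2 → posterior Normal(-699/1360, 9/85)
obs 13: x=-1 → posterior Normal(-807/1468, 36/367)
obs 14: x=7/4 → posterior Normal(-309/788, 18/197)

k = 6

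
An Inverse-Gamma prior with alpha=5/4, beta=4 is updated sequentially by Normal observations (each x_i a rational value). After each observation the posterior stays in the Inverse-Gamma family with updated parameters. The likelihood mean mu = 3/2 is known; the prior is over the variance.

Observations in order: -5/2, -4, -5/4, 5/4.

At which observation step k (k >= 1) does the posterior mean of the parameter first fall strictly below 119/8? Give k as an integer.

k = 4

obs 1: x=-5/2 → posterior Inverse-Gamma(7/4, 12)
obs 2: x=-4 → posterior Inverse-Gamma(9/4, 217/8)
obs 3: x=-5/4 → posterior Inverse-Gamma(11/4, 989/32)
obs 4: x=5/4 → posterior Inverse-Gamma(13/4, 495/16)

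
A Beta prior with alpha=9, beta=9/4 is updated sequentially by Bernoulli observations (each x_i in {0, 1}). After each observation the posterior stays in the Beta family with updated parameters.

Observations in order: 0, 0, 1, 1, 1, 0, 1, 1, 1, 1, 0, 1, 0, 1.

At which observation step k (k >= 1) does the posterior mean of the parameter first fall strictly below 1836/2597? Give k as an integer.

k = 2

obs 1: x=0 → posterior Beta(9, 13/4)
obs 2: x=0 → posterior Beta(9, 17/4)
obs 3: x=1 → posterior Beta(10, 17/4)
obs 4: x=1 → posterior Beta(11, 17/4)
obs 5: x=1 → posterior Beta(12, 17/4)
obs 6: x=0 → posterior Beta(12, 21/4)
obs 7: x=1 → posterior Beta(13, 21/4)
obs 8: x=1 → posterior Beta(14, 21/4)
obs 9: x=1 → posterior Beta(15, 21/4)
obs 10: x=1 → posterior Beta(16, 21/4)
obs 11: x=0 → posterior Beta(16, 25/4)
obs 12: x=1 → posterior Beta(17, 25/4)
obs 13: x=0 → posterior Beta(17, 29/4)
obs 14: x=1 → posterior Beta(18, 29/4)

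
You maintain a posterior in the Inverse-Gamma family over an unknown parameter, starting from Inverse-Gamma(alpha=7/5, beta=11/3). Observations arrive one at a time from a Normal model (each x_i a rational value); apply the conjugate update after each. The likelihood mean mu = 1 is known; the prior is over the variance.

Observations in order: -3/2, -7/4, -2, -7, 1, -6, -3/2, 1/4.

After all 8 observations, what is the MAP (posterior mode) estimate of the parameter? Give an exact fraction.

17995/1536

obs 1: x=-3/2 → posterior Inverse-Gamma(19/10, 163/24)
obs 2: x=-7/4 → posterior Inverse-Gamma(12/5, 1015/96)
obs 3: x=-2 → posterior Inverse-Gamma(29/10, 1447/96)
obs 4: x=-7 → posterior Inverse-Gamma(17/5, 4519/96)
obs 5: x=1 → posterior Inverse-Gamma(39/10, 4519/96)
obs 6: x=-6 → posterior Inverse-Gamma(22/5, 6871/96)
obs 7: x=-3/2 → posterior Inverse-Gamma(49/10, 7171/96)
obs 8: x=1/4 → posterior Inverse-Gamma(27/5, 3599/48)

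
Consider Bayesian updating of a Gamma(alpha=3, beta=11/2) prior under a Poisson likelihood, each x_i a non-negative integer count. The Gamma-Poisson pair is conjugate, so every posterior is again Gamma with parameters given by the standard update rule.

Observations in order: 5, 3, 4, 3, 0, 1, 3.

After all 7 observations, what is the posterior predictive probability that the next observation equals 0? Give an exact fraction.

5684341886080801486968994140625/30903154382632612361920641803529

obs 1: x=5 → posterior Gamma(8, 13/2)
obs 2: x=3 → posterior Gamma(11, 15/2)
obs 3: x=4 → posterior Gamma(15, 17/2)
obs 4: x=3 → posterior Gamma(18, 19/2)
obs 5: x=0 → posterior Gamma(18, 21/2)
obs 6: x=1 → posterior Gamma(19, 23/2)
obs 7: x=3 → posterior Gamma(22, 25/2)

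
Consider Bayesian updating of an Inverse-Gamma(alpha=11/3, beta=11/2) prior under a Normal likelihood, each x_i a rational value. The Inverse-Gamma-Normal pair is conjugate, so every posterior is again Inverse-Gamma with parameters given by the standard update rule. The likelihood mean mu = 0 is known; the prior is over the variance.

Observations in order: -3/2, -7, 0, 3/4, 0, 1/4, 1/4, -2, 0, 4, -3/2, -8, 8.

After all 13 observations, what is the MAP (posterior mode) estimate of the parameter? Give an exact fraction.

10233/1072

obs 1: x=-3/2 → posterior Inverse-Gamma(25/6, 53/8)
obs 2: x=-7 → posterior Inverse-Gamma(14/3, 249/8)
obs 3: x=0 → posterior Inverse-Gamma(31/6, 249/8)
obs 4: x=3/4 → posterior Inverse-Gamma(17/3, 1005/32)
obs 5: x=0 → posterior Inverse-Gamma(37/6, 1005/32)
obs 6: x=1/4 → posterior Inverse-Gamma(20/3, 503/16)
obs 7: x=1/4 → posterior Inverse-Gamma(43/6, 1007/32)
obs 8: x=-2 → posterior Inverse-Gamma(23/3, 1071/32)
obs 9: x=0 → posterior Inverse-Gamma(49/6, 1071/32)
obs 10: x=4 → posterior Inverse-Gamma(26/3, 1327/32)
obs 11: x=-3/2 → posterior Inverse-Gamma(55/6, 1363/32)
obs 12: x=-8 → posterior Inverse-Gamma(29/3, 2387/32)
obs 13: x=8 → posterior Inverse-Gamma(61/6, 3411/32)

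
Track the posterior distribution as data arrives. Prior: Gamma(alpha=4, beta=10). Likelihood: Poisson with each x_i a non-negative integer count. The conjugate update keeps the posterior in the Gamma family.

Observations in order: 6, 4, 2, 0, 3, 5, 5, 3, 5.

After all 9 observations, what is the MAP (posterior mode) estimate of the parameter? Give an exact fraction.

obs 1: x=6 → posterior Gamma(10, 11)
obs 2: x=4 → posterior Gamma(14, 12)
obs 3: x=2 → posterior Gamma(16, 13)
obs 4: x=0 → posterior Gamma(16, 14)
obs 5: x=3 → posterior Gamma(19, 15)
obs 6: x=5 → posterior Gamma(24, 16)
obs 7: x=5 → posterior Gamma(29, 17)
obs 8: x=3 → posterior Gamma(32, 18)
obs 9: x=5 → posterior Gamma(37, 19)

36/19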